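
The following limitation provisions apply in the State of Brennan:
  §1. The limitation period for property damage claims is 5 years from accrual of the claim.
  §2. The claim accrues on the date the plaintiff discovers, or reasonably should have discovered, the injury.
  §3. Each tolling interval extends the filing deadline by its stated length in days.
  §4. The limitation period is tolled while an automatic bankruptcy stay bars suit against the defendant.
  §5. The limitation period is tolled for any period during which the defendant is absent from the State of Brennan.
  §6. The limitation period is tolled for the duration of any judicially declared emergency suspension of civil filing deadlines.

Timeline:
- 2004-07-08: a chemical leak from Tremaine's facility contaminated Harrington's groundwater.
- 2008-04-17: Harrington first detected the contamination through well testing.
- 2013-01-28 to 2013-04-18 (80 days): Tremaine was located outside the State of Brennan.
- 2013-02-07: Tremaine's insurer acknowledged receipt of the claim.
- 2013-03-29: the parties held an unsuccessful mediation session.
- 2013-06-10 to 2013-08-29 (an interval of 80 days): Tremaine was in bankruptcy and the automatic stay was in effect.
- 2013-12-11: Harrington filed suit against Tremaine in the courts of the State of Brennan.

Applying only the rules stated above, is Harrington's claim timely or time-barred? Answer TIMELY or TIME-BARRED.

The claim did not accrue until Harrington discovered the injury on 2008-04-17; the 2004-07-08 act date does not start the clock under the stated rule.
Adding the 5 years base period to 2008-04-17 gives a deadline of 2013-04-17, before any tolling.
Because the defendant's absence from the jurisdiction ran from 2013-01-28 to 2013-04-18, the deadline is extended by 80 days to 2013-07-06.
The period was tolled for 80 days by the automatic bankruptcy stay (2013-06-10 to 2013-08-29), pushing the deadline to 2013-09-24.
None of the other events listed affects the running of the period under the stated rules.
Harrington filed on 2013-12-11, after the 2013-09-24 deadline, so the action is time-barred.

TIME-BARRED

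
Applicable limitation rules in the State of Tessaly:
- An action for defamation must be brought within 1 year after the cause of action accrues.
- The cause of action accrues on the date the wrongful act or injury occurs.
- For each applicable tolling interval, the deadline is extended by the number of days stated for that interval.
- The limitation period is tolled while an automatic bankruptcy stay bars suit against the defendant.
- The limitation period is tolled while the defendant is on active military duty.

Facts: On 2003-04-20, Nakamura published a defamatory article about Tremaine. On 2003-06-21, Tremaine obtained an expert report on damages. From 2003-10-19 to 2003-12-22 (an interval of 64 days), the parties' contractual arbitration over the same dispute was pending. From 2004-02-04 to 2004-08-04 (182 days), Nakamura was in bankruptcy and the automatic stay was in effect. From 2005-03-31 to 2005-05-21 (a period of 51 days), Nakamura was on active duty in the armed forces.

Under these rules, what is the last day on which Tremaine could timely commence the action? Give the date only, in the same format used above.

2004-10-19

The cause of action accrued on 2003-04-20, the date of the act.
Adding the 1 year base period to 2003-04-20 gives a deadline of 2004-04-20, before any tolling.
The period was tolled for 182 days by the automatic bankruptcy stay (2004-02-04 to 2004-08-04), pushing the deadline to 2004-10-19.
The defendant's active military service from 2005-03-31 to 2005-05-21 began after the period had already run on 2004-10-19, so it has no tolling effect.
No stated provision tolls the period for a pending arbitration, so the interval from 2003-10-19 to 2003-12-22 has no effect on the deadline.
The other events in the timeline have no effect on the limitation period under the stated rules.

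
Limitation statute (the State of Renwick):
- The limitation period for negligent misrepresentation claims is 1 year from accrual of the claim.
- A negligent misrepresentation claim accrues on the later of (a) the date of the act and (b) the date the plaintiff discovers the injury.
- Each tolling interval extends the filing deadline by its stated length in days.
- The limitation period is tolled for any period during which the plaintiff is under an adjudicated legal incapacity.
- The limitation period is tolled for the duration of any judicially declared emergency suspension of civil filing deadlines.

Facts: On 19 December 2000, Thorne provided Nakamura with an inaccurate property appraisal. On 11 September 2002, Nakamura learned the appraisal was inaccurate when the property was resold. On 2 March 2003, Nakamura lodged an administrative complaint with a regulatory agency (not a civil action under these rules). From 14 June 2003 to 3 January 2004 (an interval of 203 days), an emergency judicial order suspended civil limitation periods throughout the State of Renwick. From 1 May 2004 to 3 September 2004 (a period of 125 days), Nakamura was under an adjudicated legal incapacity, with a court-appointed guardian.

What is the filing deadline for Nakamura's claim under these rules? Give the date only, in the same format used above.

Taking the later of the act (19 December 2000) and discovery (11 September 2002), the claim accrued on 11 September 2002.
1 year from 11 September 2002 is 11 September 2003.
The period was tolled for 203 days by the emergency suspension of filing deadlines (14 June 2003 to 3 January 2004), pushing the deadline to 1 April 2004.
By the time the plaintiff's legal incapacity began on 1 May 2004, the limitation period had already expired on 1 April 2004; that interval cannot revive it.
The other events in the timeline have no effect on the limitation period under the stated rules.

1 April 2004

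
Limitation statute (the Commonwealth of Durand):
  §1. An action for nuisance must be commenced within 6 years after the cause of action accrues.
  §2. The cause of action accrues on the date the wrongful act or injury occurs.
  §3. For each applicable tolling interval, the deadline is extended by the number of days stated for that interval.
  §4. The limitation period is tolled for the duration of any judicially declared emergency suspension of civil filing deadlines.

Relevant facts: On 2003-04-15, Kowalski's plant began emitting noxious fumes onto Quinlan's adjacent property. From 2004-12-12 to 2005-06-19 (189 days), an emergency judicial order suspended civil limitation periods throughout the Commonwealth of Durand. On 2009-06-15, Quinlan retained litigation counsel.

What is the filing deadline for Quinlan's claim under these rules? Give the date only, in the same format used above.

The claim accrued on 2003-04-15, when the wrongful act occurred.
The untolled deadline — 6 years after 2003-04-15 — is 2009-04-15.
The period was tolled for 189 days by the emergency suspension of filing deadlines (2004-12-12 to 2005-06-19), pushing the deadline to 2009-10-21.
The other events in the timeline have no effect on the limitation period under the stated rules.

2009-10-21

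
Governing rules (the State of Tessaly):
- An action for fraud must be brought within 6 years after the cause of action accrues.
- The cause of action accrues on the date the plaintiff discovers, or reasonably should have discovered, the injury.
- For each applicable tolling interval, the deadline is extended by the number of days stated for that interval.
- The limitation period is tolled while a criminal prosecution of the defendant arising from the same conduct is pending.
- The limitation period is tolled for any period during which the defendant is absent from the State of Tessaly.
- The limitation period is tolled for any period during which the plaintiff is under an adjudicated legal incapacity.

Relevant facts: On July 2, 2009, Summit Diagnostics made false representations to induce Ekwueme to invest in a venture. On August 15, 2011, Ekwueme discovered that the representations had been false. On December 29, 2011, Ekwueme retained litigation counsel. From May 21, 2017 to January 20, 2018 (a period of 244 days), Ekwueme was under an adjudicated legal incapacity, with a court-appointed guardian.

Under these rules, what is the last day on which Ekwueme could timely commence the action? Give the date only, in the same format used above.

April 16, 2018

The claim did not accrue until Ekwueme discovered the injury on August 15, 2011; the July 2, 2009 act date does not start the clock under the stated rule.
Adding the 6 years base period to August 15, 2011 gives a deadline of August 15, 2017, before any tolling.
Because the plaintiff's legal incapacity ran from May 21, 2017 to January 20, 2018, the deadline is extended by 244 days to April 16, 2018.
The other events in the timeline have no effect on the limitation period under the stated rules.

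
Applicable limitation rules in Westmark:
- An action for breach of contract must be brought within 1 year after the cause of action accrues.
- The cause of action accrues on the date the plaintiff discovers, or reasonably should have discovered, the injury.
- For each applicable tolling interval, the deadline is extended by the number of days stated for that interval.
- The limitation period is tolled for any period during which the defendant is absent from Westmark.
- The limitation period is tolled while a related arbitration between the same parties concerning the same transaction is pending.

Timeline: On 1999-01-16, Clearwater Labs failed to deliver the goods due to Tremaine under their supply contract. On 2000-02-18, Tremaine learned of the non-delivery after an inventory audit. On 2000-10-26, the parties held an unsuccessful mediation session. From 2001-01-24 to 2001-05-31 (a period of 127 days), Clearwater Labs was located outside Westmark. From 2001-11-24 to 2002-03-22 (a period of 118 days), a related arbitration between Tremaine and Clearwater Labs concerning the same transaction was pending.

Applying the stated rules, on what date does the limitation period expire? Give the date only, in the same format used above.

Under the discovery rule, the claim accrued on 2000-02-18, when Tremaine discovered the injury — not on the 1999-01-16 date of the underlying act.
The untolled deadline — 1 year after 2000-02-18 — is 2001-02-18.
Because the defendant's absence from the jurisdiction ran from 2001-01-24 to 2001-05-31, the deadline is extended by 127 days to 2001-06-25.
By the time the pending related arbitration began on 2001-11-24, the limitation period had already expired on 2001-06-25; that interval cannot revive it.
Nothing else in the chronology tolls or restarts the period.

2001-06-25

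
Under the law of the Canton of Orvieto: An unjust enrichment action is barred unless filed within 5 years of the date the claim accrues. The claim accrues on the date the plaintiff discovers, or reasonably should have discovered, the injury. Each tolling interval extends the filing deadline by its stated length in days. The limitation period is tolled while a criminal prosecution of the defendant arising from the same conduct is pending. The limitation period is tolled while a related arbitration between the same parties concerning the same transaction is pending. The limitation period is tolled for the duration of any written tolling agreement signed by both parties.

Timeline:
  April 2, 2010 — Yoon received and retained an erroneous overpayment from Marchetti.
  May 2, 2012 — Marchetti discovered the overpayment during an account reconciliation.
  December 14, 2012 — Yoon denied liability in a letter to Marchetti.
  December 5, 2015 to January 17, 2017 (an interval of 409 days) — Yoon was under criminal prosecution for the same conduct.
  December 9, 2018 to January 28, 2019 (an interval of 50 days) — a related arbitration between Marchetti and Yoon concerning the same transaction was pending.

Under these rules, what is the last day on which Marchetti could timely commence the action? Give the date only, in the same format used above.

Accrual is tied to discovery, so the period began on May 2, 2012 rather than on April 2, 2010 when the act occurred.
5 years from May 2, 2012 is May 2, 2017.
The period was tolled for 409 days by the pending criminal prosecution (December 5, 2015 to January 17, 2017), pushing the deadline to June 15, 2018.
The pending related arbitration from December 9, 2018 to January 28, 2019 began after the period had already run on June 15, 2018, so it has no tolling effect.
None of the other events listed affects the running of the period under the stated rules.

June 15, 2018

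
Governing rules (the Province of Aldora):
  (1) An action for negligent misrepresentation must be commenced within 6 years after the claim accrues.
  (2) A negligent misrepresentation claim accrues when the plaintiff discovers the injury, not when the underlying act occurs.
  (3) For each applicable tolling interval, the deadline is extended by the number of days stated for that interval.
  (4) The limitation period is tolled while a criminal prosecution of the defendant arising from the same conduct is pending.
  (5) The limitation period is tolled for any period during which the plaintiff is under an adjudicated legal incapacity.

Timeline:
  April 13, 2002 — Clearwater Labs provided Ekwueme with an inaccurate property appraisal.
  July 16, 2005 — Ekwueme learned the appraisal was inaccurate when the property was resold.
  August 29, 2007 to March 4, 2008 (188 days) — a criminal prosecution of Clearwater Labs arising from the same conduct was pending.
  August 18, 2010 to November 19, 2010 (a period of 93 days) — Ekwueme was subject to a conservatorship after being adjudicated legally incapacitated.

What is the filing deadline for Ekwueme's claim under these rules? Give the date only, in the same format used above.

The claim did not accrue until Ekwueme discovered the injury on July 16, 2005; the April 13, 2002 act date does not start the clock under the stated rule.
The untolled deadline — 6 years after July 16, 2005 — is July 16, 2011.
Because the pending criminal prosecution ran from August 29, 2007 to March 4, 2008, the deadline is extended by 188 days to January 20, 2012.
The plaintiff's legal incapacity from August 18, 2010 to November 19, 2010 tolled the period for 93 days, extending the deadline to April 22, 2012.

April 22, 2012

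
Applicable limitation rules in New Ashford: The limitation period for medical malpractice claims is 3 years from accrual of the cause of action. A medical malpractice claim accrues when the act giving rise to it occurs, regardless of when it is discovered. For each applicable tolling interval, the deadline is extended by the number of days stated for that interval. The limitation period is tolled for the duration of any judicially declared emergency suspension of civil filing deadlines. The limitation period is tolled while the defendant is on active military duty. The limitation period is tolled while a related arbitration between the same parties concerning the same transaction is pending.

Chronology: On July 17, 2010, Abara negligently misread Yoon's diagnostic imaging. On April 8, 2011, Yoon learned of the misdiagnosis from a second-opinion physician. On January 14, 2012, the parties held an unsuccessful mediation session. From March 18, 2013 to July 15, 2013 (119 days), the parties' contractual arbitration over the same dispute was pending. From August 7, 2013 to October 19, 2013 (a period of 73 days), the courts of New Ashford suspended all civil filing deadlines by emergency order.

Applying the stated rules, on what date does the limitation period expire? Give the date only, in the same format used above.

January 25, 2014

Accrual is governed by the date of the act, so the period began to run on July 17, 2010; the later discovery on April 8, 2011 is irrelevant under the stated rule.
3 years from July 17, 2010 is July 17, 2013.
The pending related arbitration from March 18, 2013 to July 15, 2013 tolled the period for 119 days, extending the deadline to November 13, 2013.
The emergency suspension of filing deadlines from August 7, 2013 to October 19, 2013 tolled the period for 73 days, extending the deadline to January 25, 2014.
The other events in the timeline have no effect on the limitation period under the stated rules.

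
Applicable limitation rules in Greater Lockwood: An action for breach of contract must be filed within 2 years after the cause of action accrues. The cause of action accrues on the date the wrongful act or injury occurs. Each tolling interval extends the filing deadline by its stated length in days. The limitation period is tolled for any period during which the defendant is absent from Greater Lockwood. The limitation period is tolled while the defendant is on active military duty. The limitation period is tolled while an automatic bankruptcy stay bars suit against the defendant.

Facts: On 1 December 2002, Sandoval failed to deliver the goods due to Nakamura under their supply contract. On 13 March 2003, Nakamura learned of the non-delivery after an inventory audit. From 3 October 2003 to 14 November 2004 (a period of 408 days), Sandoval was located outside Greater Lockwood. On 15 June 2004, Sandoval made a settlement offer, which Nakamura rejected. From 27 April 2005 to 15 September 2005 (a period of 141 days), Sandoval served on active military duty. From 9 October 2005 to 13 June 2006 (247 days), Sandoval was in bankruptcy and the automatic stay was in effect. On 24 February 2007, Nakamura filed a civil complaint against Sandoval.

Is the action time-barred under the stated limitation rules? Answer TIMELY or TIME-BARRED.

TIME-BARRED

The claim accrued on 1 December 2002, when the wrongful act occurred; under the stated occurrence rule the 13 March 2003 discovery does not delay accrual.
2 years from 1 December 2002 is 1 December 2004.
Because the defendant's absence from the jurisdiction ran from 3 October 2003 to 14 November 2004, the deadline is extended by 408 days to 13 January 2006.
The period was tolled for 141 days by the defendant's active military service (27 April 2005 to 15 September 2005), pushing the deadline to 3 June 2006.
The automatic bankruptcy stay from 9 October 2005 to 13 June 2006 tolled the period for 247 days, extending the deadline to 5 February 2007.
Nothing else in the chronology tolls or restarts the period.
The 24 February 2007 filing falls after the 5 February 2007 deadline; the claim is time-barred.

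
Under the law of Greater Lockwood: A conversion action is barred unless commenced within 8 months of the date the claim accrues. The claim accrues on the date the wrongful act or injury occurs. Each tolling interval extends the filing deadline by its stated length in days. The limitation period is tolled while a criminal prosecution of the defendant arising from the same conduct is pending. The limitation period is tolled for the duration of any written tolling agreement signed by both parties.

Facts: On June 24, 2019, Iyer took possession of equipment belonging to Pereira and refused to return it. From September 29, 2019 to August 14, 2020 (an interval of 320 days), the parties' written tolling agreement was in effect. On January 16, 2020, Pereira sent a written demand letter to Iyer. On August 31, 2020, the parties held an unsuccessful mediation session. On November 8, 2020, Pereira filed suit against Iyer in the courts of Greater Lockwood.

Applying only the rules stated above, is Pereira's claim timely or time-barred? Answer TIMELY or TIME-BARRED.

TIMELY

The claim accrued on June 24, 2019, when the wrongful act occurred.
Adding the 8 months base period to June 24, 2019 gives a deadline of February 24, 2020, before any tolling.
The period was tolled for 320 days by the written tolling agreement (September 29, 2019 to August 14, 2020), pushing the deadline to January 9, 2021.
None of the other events listed affects the running of the period under the stated rules.
The November 8, 2020 filing precedes the January 9, 2021 deadline; the claim is timely.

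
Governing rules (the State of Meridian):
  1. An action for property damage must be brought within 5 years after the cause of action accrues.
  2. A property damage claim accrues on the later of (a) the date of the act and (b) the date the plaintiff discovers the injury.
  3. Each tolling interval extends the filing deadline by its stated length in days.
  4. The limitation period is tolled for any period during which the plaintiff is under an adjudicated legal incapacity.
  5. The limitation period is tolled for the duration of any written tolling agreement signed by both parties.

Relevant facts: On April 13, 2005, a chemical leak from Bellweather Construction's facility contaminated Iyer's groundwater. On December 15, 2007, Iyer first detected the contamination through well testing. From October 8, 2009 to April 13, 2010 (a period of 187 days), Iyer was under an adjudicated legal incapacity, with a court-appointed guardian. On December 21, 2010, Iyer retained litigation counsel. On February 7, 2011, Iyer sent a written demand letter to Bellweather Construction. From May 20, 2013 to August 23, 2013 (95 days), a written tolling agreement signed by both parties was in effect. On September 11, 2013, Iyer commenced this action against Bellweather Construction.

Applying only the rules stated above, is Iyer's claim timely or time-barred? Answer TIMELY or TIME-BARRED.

TIMELY

Because discovery on December 15, 2007 post-dates the April 13, 2005 act, accrual under the later-of rule falls on December 15, 2007.
The untolled deadline — 5 years after December 15, 2007 — is December 15, 2012.
Because the plaintiff's legal incapacity ran from October 8, 2009 to April 13, 2010, the deadline is extended by 187 days to June 20, 2013.
The period was tolled for 95 days by the written tolling agreement (May 20, 2013 to August 23, 2013), pushing the deadline to September 23, 2013.
Nothing else in the chronology tolls or restarts the period.
Iyer filed on September 11, 2013, before the September 23, 2013 deadline, so the action is timely.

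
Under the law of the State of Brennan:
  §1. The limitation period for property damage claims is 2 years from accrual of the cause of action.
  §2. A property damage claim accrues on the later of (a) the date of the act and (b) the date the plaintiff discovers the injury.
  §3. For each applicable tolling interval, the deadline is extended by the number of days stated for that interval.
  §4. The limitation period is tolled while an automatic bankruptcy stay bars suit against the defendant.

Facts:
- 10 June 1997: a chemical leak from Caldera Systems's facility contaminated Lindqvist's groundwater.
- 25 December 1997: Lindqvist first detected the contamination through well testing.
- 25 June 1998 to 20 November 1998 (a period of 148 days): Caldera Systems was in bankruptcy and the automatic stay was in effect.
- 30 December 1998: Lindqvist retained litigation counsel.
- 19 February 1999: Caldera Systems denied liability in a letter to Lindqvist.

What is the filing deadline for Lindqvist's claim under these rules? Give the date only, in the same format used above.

The claim accrued on 25 December 1997 — the later of the 10 June 1997 act and the 25 December 1997 discovery.
The untolled deadline — 2 years after 25 December 1997 — is 25 December 1999.
The automatic bankruptcy stay from 25 June 1998 to 20 November 1998 tolled the period for 148 days, extending the deadline to 21 May 2000.
Nothing else in the chronology tolls or restarts the period.

21 May 2000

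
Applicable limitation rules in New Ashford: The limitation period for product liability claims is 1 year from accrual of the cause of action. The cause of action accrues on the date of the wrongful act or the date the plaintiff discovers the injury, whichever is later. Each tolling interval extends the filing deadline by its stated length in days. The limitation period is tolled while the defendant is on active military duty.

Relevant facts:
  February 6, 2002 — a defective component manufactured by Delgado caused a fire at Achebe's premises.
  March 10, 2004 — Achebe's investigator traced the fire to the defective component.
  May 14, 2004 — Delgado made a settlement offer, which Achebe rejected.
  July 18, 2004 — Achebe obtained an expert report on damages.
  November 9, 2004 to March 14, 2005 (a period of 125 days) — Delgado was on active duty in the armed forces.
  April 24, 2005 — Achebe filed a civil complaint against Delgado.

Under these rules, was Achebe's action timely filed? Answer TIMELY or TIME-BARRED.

TIMELY

The claim accrued on March 10, 2004 — the later of the February 6, 2002 act and the March 10, 2004 discovery.
Adding the 1 year base period to March 10, 2004 gives a deadline of March 10, 2005, before any tolling.
The defendant's active military service from November 9, 2004 to March 14, 2005 tolled the period for 125 days, extending the deadline to July 13, 2005.
The other events in the timeline have no effect on the limitation period under the stated rules.
Achebe filed on April 24, 2005, before the July 13, 2005 deadline, so the action is timely.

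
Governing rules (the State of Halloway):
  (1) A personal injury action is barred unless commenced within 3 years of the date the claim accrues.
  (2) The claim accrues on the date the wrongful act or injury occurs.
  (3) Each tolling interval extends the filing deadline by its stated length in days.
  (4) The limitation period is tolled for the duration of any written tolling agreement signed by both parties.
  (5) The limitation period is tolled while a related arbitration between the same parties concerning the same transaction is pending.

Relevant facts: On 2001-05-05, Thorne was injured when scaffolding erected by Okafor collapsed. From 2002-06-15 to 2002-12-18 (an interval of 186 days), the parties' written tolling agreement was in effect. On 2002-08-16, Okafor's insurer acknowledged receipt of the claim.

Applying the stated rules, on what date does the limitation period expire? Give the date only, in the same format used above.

The claim accrued on 2001-05-05, the date of the act.
The untolled deadline — 3 years after 2001-05-05 — is 2004-05-05.
The period was tolled for 186 days by the written tolling agreement (2002-06-15 to 2002-12-18), pushing the deadline to 2004-11-07.
None of the other events listed affects the running of the period under the stated rules.

2004-11-07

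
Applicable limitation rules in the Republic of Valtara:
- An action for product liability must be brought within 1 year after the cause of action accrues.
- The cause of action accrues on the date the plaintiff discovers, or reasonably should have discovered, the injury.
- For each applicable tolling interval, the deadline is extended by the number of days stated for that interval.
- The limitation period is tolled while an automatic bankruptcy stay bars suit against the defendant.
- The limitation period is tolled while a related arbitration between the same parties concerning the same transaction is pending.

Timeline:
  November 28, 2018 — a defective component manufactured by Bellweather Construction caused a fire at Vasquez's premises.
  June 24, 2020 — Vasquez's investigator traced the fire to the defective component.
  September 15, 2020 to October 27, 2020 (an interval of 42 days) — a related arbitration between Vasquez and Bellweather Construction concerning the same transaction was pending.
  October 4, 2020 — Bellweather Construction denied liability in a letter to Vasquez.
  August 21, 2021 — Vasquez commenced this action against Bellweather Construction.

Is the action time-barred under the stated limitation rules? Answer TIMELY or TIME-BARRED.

Under the discovery rule, the claim accrued on June 24, 2020, when Vasquez discovered the injury — not on the November 28, 2018 date of the underlying act.
Adding the 1 year base period to June 24, 2020 gives a deadline of June 24, 2021, before any tolling.
The period was tolled for 42 days by the pending related arbitration (September 15, 2020 to October 27, 2020), pushing the deadline to August 5, 2021.
None of the other events listed affects the running of the period under the stated rules.
Vasquez filed on August 21, 2021, after the August 5, 2021 deadline, so the action is time-barred.

TIME-BARRED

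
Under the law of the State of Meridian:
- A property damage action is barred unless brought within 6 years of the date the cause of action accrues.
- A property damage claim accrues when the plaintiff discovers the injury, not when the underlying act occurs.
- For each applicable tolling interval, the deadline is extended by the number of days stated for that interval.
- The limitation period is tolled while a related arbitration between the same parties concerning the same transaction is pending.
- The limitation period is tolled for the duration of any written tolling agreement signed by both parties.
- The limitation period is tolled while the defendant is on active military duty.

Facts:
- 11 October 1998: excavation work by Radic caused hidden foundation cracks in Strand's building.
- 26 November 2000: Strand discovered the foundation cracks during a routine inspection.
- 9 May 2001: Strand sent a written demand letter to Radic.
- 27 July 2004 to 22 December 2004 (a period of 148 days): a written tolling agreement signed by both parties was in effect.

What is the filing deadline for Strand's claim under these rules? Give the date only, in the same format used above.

23 April 2007

Under the discovery rule, the claim accrued on 26 November 2000, when Strand discovered the injury — not on the 11 October 1998 date of the underlying act.
6 years from 26 November 2000 is 26 November 2006.
Because the written tolling agreement ran from 27 July 2004 to 22 December 2004, the deadline is extended by 148 days to 23 April 2007.
None of the other events listed affects the running of the period under the stated rules.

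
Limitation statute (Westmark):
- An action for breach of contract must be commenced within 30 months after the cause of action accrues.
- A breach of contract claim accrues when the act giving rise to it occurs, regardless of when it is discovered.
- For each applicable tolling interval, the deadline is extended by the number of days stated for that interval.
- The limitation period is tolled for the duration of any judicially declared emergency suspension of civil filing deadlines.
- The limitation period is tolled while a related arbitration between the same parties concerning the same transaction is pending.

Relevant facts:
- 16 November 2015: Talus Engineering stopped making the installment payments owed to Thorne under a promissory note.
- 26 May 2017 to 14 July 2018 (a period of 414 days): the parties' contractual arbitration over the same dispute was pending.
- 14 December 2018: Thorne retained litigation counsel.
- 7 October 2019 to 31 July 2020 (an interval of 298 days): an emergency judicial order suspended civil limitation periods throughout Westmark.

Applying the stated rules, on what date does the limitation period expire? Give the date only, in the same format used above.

The claim accrued on 16 November 2015, when the wrongful act occurred.
30 months from 16 November 2015 is 16 May 2018.
The pending related arbitration from 26 May 2017 to 14 July 2018 tolled the period for 414 days, extending the deadline to 4 July 2019.
By the time the emergency suspension of filing deadlines began on 7 October 2019, the limitation period had already expired on 4 July 2019; that interval cannot revive it.
Nothing else in the chronology tolls or restarts the period.

4 July 2019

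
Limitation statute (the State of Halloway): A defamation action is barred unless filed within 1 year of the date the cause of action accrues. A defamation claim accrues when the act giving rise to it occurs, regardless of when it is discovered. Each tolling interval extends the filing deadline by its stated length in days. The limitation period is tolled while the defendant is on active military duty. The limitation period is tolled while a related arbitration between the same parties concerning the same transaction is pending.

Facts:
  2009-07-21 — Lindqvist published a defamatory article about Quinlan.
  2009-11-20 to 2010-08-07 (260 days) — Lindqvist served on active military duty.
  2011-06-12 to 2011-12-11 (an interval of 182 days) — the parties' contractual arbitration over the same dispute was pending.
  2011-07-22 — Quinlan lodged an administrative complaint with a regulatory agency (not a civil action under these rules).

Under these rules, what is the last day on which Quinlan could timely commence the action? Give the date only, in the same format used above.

The cause of action accrued on 2009-07-21, the date of the act.
1 year from 2009-07-21 is 2010-07-21.
The period was tolled for 260 days by the defendant's active military service (2009-11-20 to 2010-08-07), pushing the deadline to 2011-04-07.
By the time the pending related arbitration began on 2011-06-12, the limitation period had already expired on 2011-04-07; that interval cannot revive it.
Nothing else in the chronology tolls or restarts the period.

2011-04-07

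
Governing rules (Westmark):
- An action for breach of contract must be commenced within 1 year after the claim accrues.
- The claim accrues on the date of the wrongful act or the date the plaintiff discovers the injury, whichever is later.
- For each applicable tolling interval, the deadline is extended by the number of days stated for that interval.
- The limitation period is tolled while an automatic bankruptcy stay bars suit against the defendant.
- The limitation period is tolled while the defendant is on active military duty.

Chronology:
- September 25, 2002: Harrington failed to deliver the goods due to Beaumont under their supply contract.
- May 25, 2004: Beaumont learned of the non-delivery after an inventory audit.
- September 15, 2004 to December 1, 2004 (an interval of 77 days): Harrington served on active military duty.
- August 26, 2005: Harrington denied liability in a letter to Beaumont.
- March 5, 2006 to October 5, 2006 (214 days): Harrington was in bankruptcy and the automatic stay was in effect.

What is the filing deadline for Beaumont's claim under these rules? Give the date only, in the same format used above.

Because discovery on May 25, 2004 post-dates the September 25, 2002 act, accrual under the later-of rule falls on May 25, 2004.
Adding the 1 year base period to May 25, 2004 gives a deadline of May 25, 2005, before any tolling.
The defendant's active military service from September 15, 2004 to December 1, 2004 tolled the period for 77 days, extending the deadline to August 10, 2005.
The automatic bankruptcy stay from March 5, 2006 to October 5, 2006 began after the period had already run on August 10, 2005, so it has no tolling effect.
Nothing else in the chronology tolls or restarts the period.

August 10, 2005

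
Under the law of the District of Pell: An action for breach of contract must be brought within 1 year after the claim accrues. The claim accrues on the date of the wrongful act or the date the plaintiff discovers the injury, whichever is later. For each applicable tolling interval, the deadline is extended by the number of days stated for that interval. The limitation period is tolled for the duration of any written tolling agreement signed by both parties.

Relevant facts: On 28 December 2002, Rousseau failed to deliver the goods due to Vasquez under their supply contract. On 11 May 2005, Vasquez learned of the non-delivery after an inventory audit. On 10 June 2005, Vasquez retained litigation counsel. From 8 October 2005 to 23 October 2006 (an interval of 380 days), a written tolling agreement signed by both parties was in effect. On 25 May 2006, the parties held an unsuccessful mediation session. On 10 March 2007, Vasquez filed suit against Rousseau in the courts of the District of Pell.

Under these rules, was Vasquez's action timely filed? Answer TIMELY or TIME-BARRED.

TIMELY

Taking the later of the act (28 December 2002) and discovery (11 May 2005), the claim accrued on 11 May 2005.
Adding the 1 year base period to 11 May 2005 gives a deadline of 11 May 2006, before any tolling.
The written tolling agreement from 8 October 2005 to 23 October 2006 tolled the period for 380 days, extending the deadline to 26 May 2007.
Nothing else in the chronology tolls or restarts the period.
Vasquez filed on 10 March 2007, before the 26 May 2007 deadline, so the action is timely.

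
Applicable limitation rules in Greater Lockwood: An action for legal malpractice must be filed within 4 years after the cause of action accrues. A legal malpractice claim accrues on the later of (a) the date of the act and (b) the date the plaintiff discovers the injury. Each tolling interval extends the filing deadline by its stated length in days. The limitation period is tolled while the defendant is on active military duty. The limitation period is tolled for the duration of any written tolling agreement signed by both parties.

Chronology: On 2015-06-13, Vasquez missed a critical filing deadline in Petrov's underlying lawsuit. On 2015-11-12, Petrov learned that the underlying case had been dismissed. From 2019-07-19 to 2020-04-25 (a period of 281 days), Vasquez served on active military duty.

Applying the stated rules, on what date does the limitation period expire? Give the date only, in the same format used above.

The claim accrued on 2015-11-12 — the later of the 2015-06-13 act and the 2015-11-12 discovery.
Adding the 4 years base period to 2015-11-12 gives a deadline of 2019-11-12, before any tolling.
The defendant's active military service from 2019-07-19 to 2020-04-25 tolled the period for 281 days, extending the deadline to 2020-08-19.

2020-08-19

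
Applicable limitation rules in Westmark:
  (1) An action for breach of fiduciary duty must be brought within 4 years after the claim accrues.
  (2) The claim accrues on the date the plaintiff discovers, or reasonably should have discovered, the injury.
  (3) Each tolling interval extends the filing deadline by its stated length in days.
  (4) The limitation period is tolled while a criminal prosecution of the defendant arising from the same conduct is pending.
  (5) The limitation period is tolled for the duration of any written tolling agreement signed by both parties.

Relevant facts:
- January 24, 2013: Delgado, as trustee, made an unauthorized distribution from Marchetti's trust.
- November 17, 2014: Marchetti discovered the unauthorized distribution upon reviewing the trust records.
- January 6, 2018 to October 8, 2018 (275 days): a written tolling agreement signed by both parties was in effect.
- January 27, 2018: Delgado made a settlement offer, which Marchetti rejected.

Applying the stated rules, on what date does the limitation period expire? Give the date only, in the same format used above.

August 19, 2019

The claim did not accrue until Marchetti discovered the injury on November 17, 2014; the January 24, 2013 act date does not start the clock under the stated rule.
Adding the 4 years base period to November 17, 2014 gives a deadline of November 17, 2018, before any tolling.
The period was tolled for 275 days by the written tolling agreement (January 6, 2018 to October 8, 2018), pushing the deadline to August 19, 2019.
Nothing else in the chronology tolls or restarts the period.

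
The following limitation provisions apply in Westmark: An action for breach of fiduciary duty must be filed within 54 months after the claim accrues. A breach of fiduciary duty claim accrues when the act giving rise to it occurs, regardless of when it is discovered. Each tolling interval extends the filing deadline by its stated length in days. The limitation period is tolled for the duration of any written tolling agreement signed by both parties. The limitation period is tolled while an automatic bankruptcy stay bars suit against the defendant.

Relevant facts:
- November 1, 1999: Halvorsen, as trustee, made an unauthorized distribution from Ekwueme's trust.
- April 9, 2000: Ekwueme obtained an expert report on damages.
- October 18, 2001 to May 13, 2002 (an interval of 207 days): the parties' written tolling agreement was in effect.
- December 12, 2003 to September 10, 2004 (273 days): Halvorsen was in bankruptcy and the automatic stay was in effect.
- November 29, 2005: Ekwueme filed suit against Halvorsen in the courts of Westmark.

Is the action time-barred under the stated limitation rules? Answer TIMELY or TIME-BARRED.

The claim accrued on November 1, 1999, when the wrongful act occurred.
Adding the 54 months base period to November 1, 1999 gives a deadline of May 1, 2004, before any tolling.
The written tolling agreement from October 18, 2001 to May 13, 2002 tolled the period for 207 days, extending the deadline to November 24, 2004.
Because the automatic bankruptcy stay ran from December 12, 2003 to September 10, 2004, the deadline is extended by 273 days to August 24, 2005.
None of the other events listed affects the running of the period under the stated rules.
The November 29, 2005 filing falls after the August 24, 2005 deadline; the claim is time-barred.

TIME-BARRED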